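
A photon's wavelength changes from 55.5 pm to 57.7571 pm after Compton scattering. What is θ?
86.00°

First find the wavelength shift:
Δλ = λ' - λ = 57.7571 - 55.5 = 2.2571 pm

Using Δλ = λ_C(1 - cos θ), with λ_C = h/(m_e·c) ≈ 2.42631024 pm:
cos θ = 1 - Δλ/λ_C
cos θ = 1 - 2.2571/2.42631024
cos θ = 0.069740

θ = arccos(0.069740)
θ = 86.00°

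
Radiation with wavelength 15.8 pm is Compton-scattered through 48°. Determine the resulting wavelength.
16.6028 pm

Using the Compton scattering formula:
λ' = λ + Δλ = λ + λ_C(1 - cos θ)

Given:
- Initial wavelength λ = 15.8 pm
- Scattering angle θ = 48°
- Compton wavelength λ_C ≈ 2.4263 pm

Calculate the shift:
Δλ = 2.4263 × (1 - cos(48°))
Δλ = 2.4263 × 0.3309
Δλ = 0.8028 pm

Final wavelength:
λ' = 15.8 + 0.8028 = 16.6028 pm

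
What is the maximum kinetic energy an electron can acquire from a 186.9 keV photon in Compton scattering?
78.9594 keV

Maximum energy transfer occurs at θ = 180° (backscattering).

Initial photon: E₀ = 186.9 keV → λ₀ = 6.6337 pm

Maximum Compton shift (at 180°):
Δλ_max = 2λ_C = 2 × 2.4263 = 4.8526 pm

Final wavelength:
λ' = 6.6337 + 4.8526 = 11.4863 pm

Minimum photon energy (maximum energy to electron):
E'_min = hc/λ' = 107.9406 keV

Maximum electron kinetic energy:
K_max = E₀ - E'_min = 186.9000 - 107.9406 = 78.9594 keV

(Intermediate values are shown rounded; full precision is carried through to the final answer.)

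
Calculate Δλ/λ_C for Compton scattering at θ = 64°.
0.5616 λ_C

The Compton shift formula is:
Δλ = λ_C(1 - cos θ)

Dividing both sides by λ_C:
Δλ/λ_C = 1 - cos θ

For θ = 64°:
Δλ/λ_C = 1 - cos(64°)
Δλ/λ_C = 1 - 0.4384
Δλ/λ_C = 0.5616

This means the shift is 0.5616 × λ_C = 1.3627 pm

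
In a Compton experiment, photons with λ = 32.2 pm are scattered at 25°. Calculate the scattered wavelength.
32.4273 pm

Using the Compton scattering formula:
λ' = λ + Δλ = λ + λ_C(1 - cos θ)

Given:
- Initial wavelength λ = 32.2 pm
- Scattering angle θ = 25°
- Compton wavelength λ_C ≈ 2.4263 pm

Calculate the shift:
Δλ = 2.4263 × (1 - cos(25°))
Δλ = 2.4263 × 0.0937
Δλ = 0.2273 pm

Final wavelength:
λ' = 32.2 + 0.2273 = 32.4273 pm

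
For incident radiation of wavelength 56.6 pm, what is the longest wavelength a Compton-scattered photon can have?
61.4526 pm (at θ = 180°)

The Compton shift is Δλ = λ_C(1 − cos θ).

Since cos θ ranges from −1 to 1, the factor (1 − cos θ) ranges from 0 to 2; the maximum shift occurs at θ = 180° (backscattering):
Δλ_max = 2λ_C = 2 × 2.4263 pm = 4.8526 pm

Maximum scattered wavelength:
λ'_max = λ₀ + Δλ_max = 56.6 + 4.8526 = 61.4526 pm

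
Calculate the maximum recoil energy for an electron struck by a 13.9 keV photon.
0.7172 keV

Maximum energy transfer occurs at θ = 180° (backscattering).

Initial photon: E₀ = 13.9 keV → λ₀ = 89.1973 pm

Maximum Compton shift (at 180°):
Δλ_max = 2λ_C = 2 × 2.4263 = 4.8526 pm

Final wavelength:
λ' = 89.1973 + 4.8526 = 94.0499 pm

Minimum photon energy (maximum energy to electron):
E'_min = hc/λ' = 13.1828 keV

Maximum electron kinetic energy:
K_max = E₀ - E'_min = 13.9000 - 13.1828 = 0.7172 keV

(Intermediate values are shown rounded; full precision is carried through to the final answer.)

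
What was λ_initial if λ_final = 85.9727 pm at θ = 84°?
83.8000 pm

From λ' = λ + Δλ, we have λ = λ' - Δλ

First calculate the Compton shift:
Δλ = λ_C(1 - cos θ)
Δλ = 2.4263 × (1 - cos(84°))
Δλ = 2.4263 × 0.8955
Δλ = 2.1727 pm

Initial wavelength:
λ = λ' - Δλ
λ = 85.9727 - 2.1727
λ = 83.8000 pm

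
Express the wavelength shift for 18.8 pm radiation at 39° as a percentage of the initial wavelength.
2.8761%

Calculate the Compton shift:
Δλ = λ_C(1 - cos(39°))
Δλ = 2.4263 × (1 - cos(39°))
Δλ = 2.4263 × 0.2229
Δλ = 0.5407 pm

Percentage change:
(Δλ/λ₀) × 100 = (0.5407/18.8) × 100
= 2.8761%

(Intermediate values are shown rounded; full precision is carried through to the final answer.)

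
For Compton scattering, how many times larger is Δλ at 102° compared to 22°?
102° produces the larger shift by a factor of 16.589

Calculate both shifts using Δλ = λ_C(1 - cos θ):

For θ₁ = 22°:
Δλ₁ = 2.4263 × (1 - cos(22°))
Δλ₁ = 2.4263 × 0.0728
Δλ₁ = 0.1767 pm

For θ₂ = 102°:
Δλ₂ = 2.4263 × (1 - cos(102°))
Δλ₂ = 2.4263 × 1.2079
Δλ₂ = 2.9308 pm

The 102° angle produces the larger shift.
Ratio: 2.9308/0.1767 = 16.589

(Intermediate values are shown rounded; full precision is carried through to the final answer.)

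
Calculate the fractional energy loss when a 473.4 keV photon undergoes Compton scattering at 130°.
0.6035 (or 60.35%)

Calculate initial and final photon energies:

Initial: E₀ = 473.4 keV → λ₀ = 2.6190 pm
Compton shift: Δλ = 3.9859 pm
Final wavelength: λ' = 6.6049 pm
Final energy: E' = 187.7147 keV

Fractional energy loss:
(E₀ - E')/E₀ = (473.4000 - 187.7147)/473.4000
= 285.6853/473.4000
= 0.6035
= 60.35%

(Intermediate values are shown rounded; full precision is carried through to the final answer.)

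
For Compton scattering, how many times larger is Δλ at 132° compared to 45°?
132° produces the larger shift by a factor of 5.699

Calculate both shifts using Δλ = λ_C(1 - cos θ):

For θ₁ = 45°:
Δλ₁ = 2.4263 × (1 - cos(45°))
Δλ₁ = 2.4263 × 0.2929
Δλ₁ = 0.7106 pm

For θ₂ = 132°:
Δλ₂ = 2.4263 × (1 - cos(132°))
Δλ₂ = 2.4263 × 1.6691
Δλ₂ = 4.0498 pm

The 132° angle produces the larger shift.
Ratio: 4.0498/0.7106 = 5.699

(Intermediate values are shown rounded; full precision is carried through to the final answer.)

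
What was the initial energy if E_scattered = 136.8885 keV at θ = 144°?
265.6002 keV

Convert final energy to wavelength (hc ≈ 1239.842 keV·pm):
λ' = hc/E' = 1239.842 / 136.8885 = 9.0573 pm

Calculate the Compton shift:
Δλ = λ_C(1 - cos(144°))
Δλ = 2.4263 × (1 - cos(144°))
Δλ = 4.3892 pm

Initial wavelength:
λ = λ' - Δλ = 9.0573 - 4.3892 = 4.6681 pm

Initial energy:
E = hc/λ = 1239.842 / 4.6681 = 265.6002 keV

(Intermediate values are shown rounded; full precision is carried through to the final answer.)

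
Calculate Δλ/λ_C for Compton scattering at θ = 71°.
0.6744 λ_C

The Compton shift formula is:
Δλ = λ_C(1 - cos θ)

Dividing both sides by λ_C:
Δλ/λ_C = 1 - cos θ

For θ = 71°:
Δλ/λ_C = 1 - cos(71°)
Δλ/λ_C = 1 - 0.3256
Δλ/λ_C = 0.6744

This means the shift is 0.6744 × λ_C = 1.6364 pm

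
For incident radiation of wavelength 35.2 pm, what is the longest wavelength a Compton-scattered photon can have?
40.0526 pm (at θ = 180°)

The Compton shift is Δλ = λ_C(1 − cos θ).

Since cos θ ranges from −1 to 1, the factor (1 − cos θ) ranges from 0 to 2; the maximum shift occurs at θ = 180° (backscattering):
Δλ_max = 2λ_C = 2 × 2.4263 pm = 4.8526 pm

Maximum scattered wavelength:
λ'_max = λ₀ + Δλ_max = 35.2 + 4.8526 = 40.0526 pm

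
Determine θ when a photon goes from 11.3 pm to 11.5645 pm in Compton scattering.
27.00°

First find the wavelength shift:
Δλ = λ' - λ = 11.5645 - 11.3 = 0.2645 pm

Using Δλ = λ_C(1 - cos θ), with λ_C = h/(m_e·c) ≈ 2.42631024 pm:
cos θ = 1 - Δλ/λ_C
cos θ = 1 - 0.2645/2.42631024
cos θ = 0.890987

θ = arccos(0.890987)
θ = 27.00°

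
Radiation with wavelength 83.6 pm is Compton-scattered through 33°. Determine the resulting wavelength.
83.9914 pm

Using the Compton scattering formula:
λ' = λ + Δλ = λ + λ_C(1 - cos θ)

Given:
- Initial wavelength λ = 83.6 pm
- Scattering angle θ = 33°
- Compton wavelength λ_C ≈ 2.4263 pm

Calculate the shift:
Δλ = 2.4263 × (1 - cos(33°))
Δλ = 2.4263 × 0.1613
Δλ = 0.3914 pm

Final wavelength:
λ' = 83.6 + 0.3914 = 83.9914 pm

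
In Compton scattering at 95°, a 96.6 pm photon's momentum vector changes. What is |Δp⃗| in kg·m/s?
9.9807e-24 kg·m/s

Photon momentum magnitude is p = h/λ.

Initial momentum:
p₀ = h/λ = 6.6261e-34/9.6600e-11 = 6.8593e-24 kg·m/s

After scattering:
λ' = λ + Δλ = 96.6 + 2.6378 = 99.2378 pm
p' = h/λ' = 6.6261e-34/9.9238e-11 = 6.6770e-24 kg·m/s

Momentum is a vector; the scattered photon's direction makes angle θ = 95° with the incident direction. The magnitude of the vector change Δp⃗ = p⃗₀ − p⃗' is found from the law of cosines:
|Δp⃗|² = p₀² + p'² − 2p₀p'cos θ
|Δp⃗|² = (6.8593e-24)² + (6.6770e-24)² − 2·6.8593e-24·6.6770e-24·cos(95°)
|Δp⃗| = 9.9807e-24 kg·m/s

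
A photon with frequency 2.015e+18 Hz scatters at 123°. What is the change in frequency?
4.951e+16 Hz (decrease)

Convert frequency to wavelength (c = 299792458 m/s):
λ₀ = c/f₀ = 299792458/2.015e+18 = 1.4878038e-10 m = 148.7804 pm

Calculate Compton shift:
Δλ = λ_C(1 - cos(123°)) = 3.7478 pm

Final wavelength:
λ' = λ₀ + Δλ = 148.7804 + 3.7478 = 152.5281 pm

Final frequency:
f' = c/λ' = 299792458/1.5252815e-10 = 1.9654894e+18 Hz

Frequency shift (decrease):
Δf = f₀ - f' = 2.015e+18 - 1.9654894e+18 = 4.951e+16 Hz

(Intermediate values are shown rounded; full precision is carried through to the final answer.)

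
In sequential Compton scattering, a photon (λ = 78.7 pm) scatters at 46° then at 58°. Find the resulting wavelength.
80.5814 pm

Apply Compton shift twice:

First scattering at θ₁ = 46°:
Δλ₁ = λ_C(1 - cos(46°))
Δλ₁ = 2.4263 × 0.3053
Δλ₁ = 0.7409 pm

After first scattering:
λ₁ = 78.7 + 0.7409 = 79.4409 pm

Second scattering at θ₂ = 58°:
Δλ₂ = λ_C(1 - cos(58°))
Δλ₂ = 2.4263 × 0.4701
Δλ₂ = 1.1406 pm

Final wavelength:
λ₂ = 79.4409 + 1.1406 = 80.5814 pm

Total shift: Δλ_total = 0.7409 + 1.1406 = 1.8814 pm

(Intermediate values are shown rounded; full precision is carried through to the final answer.)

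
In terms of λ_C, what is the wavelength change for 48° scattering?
0.3309 λ_C

The Compton shift formula is:
Δλ = λ_C(1 - cos θ)

Dividing both sides by λ_C:
Δλ/λ_C = 1 - cos θ

For θ = 48°:
Δλ/λ_C = 1 - cos(48°)
Δλ/λ_C = 1 - 0.6691
Δλ/λ_C = 0.3309

This means the shift is 0.3309 × λ_C = 0.8028 pm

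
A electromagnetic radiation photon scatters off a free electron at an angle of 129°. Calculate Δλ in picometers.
3.9532 pm

Using the Compton scattering formula:
Δλ = λ_C(1 - cos θ)

where λ_C = h/(m_e·c) ≈ 2.4263 pm is the Compton wavelength of an electron.

For θ = 129°:
cos(129°) = -0.6293
1 - cos(129°) = 1.6293

Δλ = 2.4263 × 1.6293
Δλ = 3.9532 pm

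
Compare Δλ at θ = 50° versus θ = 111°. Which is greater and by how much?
111° produces the larger shift by a factor of 3.803

Calculate both shifts using Δλ = λ_C(1 - cos θ):

For θ₁ = 50°:
Δλ₁ = 2.4263 × (1 - cos(50°))
Δλ₁ = 2.4263 × 0.3572
Δλ₁ = 0.8667 pm

For θ₂ = 111°:
Δλ₂ = 2.4263 × (1 - cos(111°))
Δλ₂ = 2.4263 × 1.3584
Δλ₂ = 3.2958 pm

The 111° angle produces the larger shift.
Ratio: 3.2958/0.8667 = 3.803

(Intermediate values are shown rounded; full precision is carried through to the final answer.)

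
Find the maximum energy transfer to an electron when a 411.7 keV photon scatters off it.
254.0423 keV

Maximum energy transfer occurs at θ = 180° (backscattering).

Initial photon: E₀ = 411.7 keV → λ₀ = 3.0115 pm

Maximum Compton shift (at 180°):
Δλ_max = 2λ_C = 2 × 2.4263 = 4.8526 pm

Final wavelength:
λ' = 3.0115 + 4.8526 = 7.8641 pm

Minimum photon energy (maximum energy to electron):
E'_min = hc/λ' = 157.6577 keV

Maximum electron kinetic energy:
K_max = E₀ - E'_min = 411.7000 - 157.6577 = 254.0423 keV

(Intermediate values are shown rounded; full precision is carried through to the final answer.)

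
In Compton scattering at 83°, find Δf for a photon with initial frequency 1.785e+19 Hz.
2.010e+18 Hz (decrease)

Convert frequency to wavelength (c = 299792458 m/s):
λ₀ = c/f₀ = 299792458/1.785e+19 = 1.6795096e-11 m = 16.7951 pm

Calculate Compton shift:
Δλ = λ_C(1 - cos(83°)) = 2.1306 pm

Final wavelength:
λ' = λ₀ + Δλ = 16.7951 + 2.1306 = 18.9257 pm

Final frequency:
f' = c/λ' = 299792458/1.8925713e-11 = 1.5840484e+19 Hz

Frequency shift (decrease):
Δf = f₀ - f' = 1.785e+19 - 1.5840484e+19 = 2.010e+18 Hz

(Intermediate values are shown rounded; full precision is carried through to the final answer.)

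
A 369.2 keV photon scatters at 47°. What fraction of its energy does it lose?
0.1868 (or 18.68%)

Calculate initial and final photon energies:

Initial: E₀ = 369.2 keV → λ₀ = 3.3582 pm
Compton shift: Δλ = 0.7716 pm
Final wavelength: λ' = 4.1298 pm
Final energy: E' = 300.2216 keV

Fractional energy loss:
(E₀ - E')/E₀ = (369.2000 - 300.2216)/369.2000
= 68.9784/369.2000
= 0.1868
= 18.68%

(Intermediate values are shown rounded; full precision is carried through to the final answer.)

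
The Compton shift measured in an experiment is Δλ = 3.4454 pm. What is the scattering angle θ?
114.84°

From the Compton formula Δλ = λ_C(1 - cos θ), we can solve for θ:

cos θ = 1 - Δλ/λ_C

Given:
- Δλ = 3.4454 pm
- λ_C = h/(m_e·c) ≈ 2.42631024 pm

cos θ = 1 - 3.4454/2.42631024
cos θ = 1 - 1.420016
cos θ = -0.420016

θ = arccos(-0.420016)
θ = 114.84°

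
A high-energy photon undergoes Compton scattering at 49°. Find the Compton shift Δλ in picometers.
0.8345 pm

Using the Compton scattering formula:
Δλ = λ_C(1 - cos θ)

where λ_C = h/(m_e·c) ≈ 2.4263 pm is the Compton wavelength of an electron.

For θ = 49°:
cos(49°) = 0.6561
1 - cos(49°) = 0.3439

Δλ = 2.4263 × 0.3439
Δλ = 0.8345 pm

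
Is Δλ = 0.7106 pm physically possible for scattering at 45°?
Yes, consistent

Calculate the expected shift for θ = 45°:

Δλ_expected = λ_C(1 - cos(45°))
Δλ_expected = 2.4263 × (1 - cos(45°))
Δλ_expected = 2.4263 × 0.2929
Δλ_expected = 0.7106 pm

Given shift: 0.7106 pm
Expected shift: 0.7106 pm
Difference: 0.0000 pm

The values match. This is consistent with Compton scattering at the stated angle.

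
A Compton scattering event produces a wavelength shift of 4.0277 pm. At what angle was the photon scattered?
131.30°

From the Compton formula Δλ = λ_C(1 - cos θ), we can solve for θ:

cos θ = 1 - Δλ/λ_C

Given:
- Δλ = 4.0277 pm
- λ_C = h/(m_e·c) ≈ 2.42631024 pm

cos θ = 1 - 4.0277/2.42631024
cos θ = 1 - 1.660010
cos θ = -0.660010

θ = arccos(-0.660010)
θ = 131.30°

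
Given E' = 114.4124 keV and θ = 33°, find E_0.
118.7000 keV

Convert final energy to wavelength (hc ≈ 1239.842 keV·pm):
λ' = hc/E' = 1239.842 / 114.4124 = 10.8366 pm

Calculate the Compton shift:
Δλ = λ_C(1 - cos(33°))
Δλ = 2.4263 × (1 - cos(33°))
Δλ = 0.3914 pm

Initial wavelength:
λ = λ' - Δλ = 10.8366 - 0.3914 = 10.4452 pm

Initial energy:
E = hc/λ = 1239.842 / 10.4452 = 118.7000 keV

(Intermediate values are shown rounded; full precision is carried through to the final answer.)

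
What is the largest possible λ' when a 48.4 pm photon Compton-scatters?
53.2526 pm (at θ = 180°)

The Compton shift is Δλ = λ_C(1 − cos θ).

Since cos θ ranges from −1 to 1, the factor (1 − cos θ) ranges from 0 to 2; the maximum shift occurs at θ = 180° (backscattering):
Δλ_max = 2λ_C = 2 × 2.4263 pm = 4.8526 pm

Maximum scattered wavelength:
λ'_max = λ₀ + Δλ_max = 48.4 + 4.8526 = 53.2526 pm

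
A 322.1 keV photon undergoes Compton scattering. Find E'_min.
142.4800 keV (at θ = 180°)

The scattered photon has minimum energy when its wavelength is maximum, i.e., when the Compton shift Δλ = λ_C(1 − cos θ) is maximum. This occurs at θ = 180° (backscattering), giving Δλ_max = 2λ_C = 4.8526 pm.

Initial wavelength: λ₀ = hc/E₀ = 3.8492 pm
Maximum final wavelength: λ'_max = λ₀ + 2λ_C = 3.8492 + 4.8526 = 8.7019 pm
Minimum final energy: E'_min = hc/λ'_max = 142.4800 keV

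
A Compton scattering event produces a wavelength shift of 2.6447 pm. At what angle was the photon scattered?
95.16°

From the Compton formula Δλ = λ_C(1 - cos θ), we can solve for θ:

cos θ = 1 - Δλ/λ_C

Given:
- Δλ = 2.6447 pm
- λ_C = h/(m_e·c) ≈ 2.42631024 pm

cos θ = 1 - 2.6447/2.42631024
cos θ = 1 - 1.090009
cos θ = -0.090009

θ = arccos(-0.090009)
θ = 95.16°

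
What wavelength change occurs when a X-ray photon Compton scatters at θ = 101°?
2.8893 pm

Using the Compton scattering formula:
Δλ = λ_C(1 - cos θ)

where λ_C = h/(m_e·c) ≈ 2.4263 pm is the Compton wavelength of an electron.

For θ = 101°:
cos(101°) = -0.1908
1 - cos(101°) = 1.1908

Δλ = 2.4263 × 1.1908
Δλ = 2.8893 pm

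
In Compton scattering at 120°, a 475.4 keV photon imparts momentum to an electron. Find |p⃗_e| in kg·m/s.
3.2054e-22 kg·m/s

The electron is initially at rest, so by conservation of momentum:
p⃗_e = p⃗₀ − p⃗'  (incident photon momentum minus scattered photon momentum)

Photon momentum magnitudes (p = h/λ = E/c):
λ₀ = hc/E₀ = 2.6080 pm → p₀ = h/λ₀ = 2.5407e-22 kg·m/s
Δλ = λ_C(1 − cos 120°) = 3.6395 pm
λ' = 6.2475 pm → p' = h/λ' = 1.0606e-22 kg·m/s

The scattered photon makes angle θ = 120° with the incident direction, so by the law of cosines:
|p⃗_e|² = p₀² + p'² − 2p₀p'cos θ
|p⃗_e|² = (2.5407e-22)² + (1.0606e-22)² − 2·2.5407e-22·1.0606e-22·cos(120°)
|p⃗_e| = 3.2054e-22 kg·m/s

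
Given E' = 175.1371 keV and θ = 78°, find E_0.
240.4000 keV

Convert final energy to wavelength (hc ≈ 1239.842 keV·pm):
λ' = hc/E' = 1239.842 / 175.1371 = 7.0793 pm

Calculate the Compton shift:
Δλ = λ_C(1 - cos(78°))
Δλ = 2.4263 × (1 - cos(78°))
Δλ = 1.9219 pm

Initial wavelength:
λ = λ' - Δλ = 7.0793 - 1.9219 = 5.1574 pm

Initial energy:
E = hc/λ = 1239.842 / 5.1574 = 240.4000 keV

(Intermediate values are shown rounded; full precision is carried through to the final answer.)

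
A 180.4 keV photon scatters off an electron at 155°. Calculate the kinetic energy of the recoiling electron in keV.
72.5692 keV

By energy conservation: K_e = E_initial - E_final

First find the scattered photon energy:
Initial wavelength: λ = hc/E = 6.8727 pm
Compton shift: Δλ = λ_C(1 - cos(155°)) = 4.6253 pm
Final wavelength: λ' = 6.8727 + 4.6253 = 11.4980 pm
Final photon energy: E' = hc/λ' = 107.8308 keV

Electron kinetic energy:
K_e = E - E' = 180.4000 - 107.8308 = 72.5692 keV

(Intermediate values are shown rounded; full precision is carried through to the final answer.)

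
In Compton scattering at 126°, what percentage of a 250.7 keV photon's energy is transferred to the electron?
0.4379 (or 43.79%)

Calculate initial and final photon energies:

Initial: E₀ = 250.7 keV → λ₀ = 4.9455 pm
Compton shift: Δλ = 3.8525 pm
Final wavelength: λ' = 8.7980 pm
Final energy: E' = 140.9235 keV

Fractional energy loss:
(E₀ - E')/E₀ = (250.7000 - 140.9235)/250.7000
= 109.7765/250.7000
= 0.4379
= 43.79%

(Intermediate values are shown rounded; full precision is carried through to the final answer.)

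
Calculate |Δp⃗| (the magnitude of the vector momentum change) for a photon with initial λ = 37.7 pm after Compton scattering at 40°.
1.1936e-23 kg·m/s

Photon momentum magnitude is p = h/λ.

Initial momentum:
p₀ = h/λ = 6.6261e-34/3.7700e-11 = 1.7576e-23 kg·m/s

After scattering:
λ' = λ + Δλ = 37.7 + 0.5676 = 38.2676 pm
p' = h/λ' = 6.6261e-34/3.8268e-11 = 1.7315e-23 kg·m/s

Momentum is a vector; the scattered photon's direction makes angle θ = 40° with the incident direction. The magnitude of the vector change Δp⃗ = p⃗₀ − p⃗' is found from the law of cosines:
|Δp⃗|² = p₀² + p'² − 2p₀p'cos θ
|Δp⃗|² = (1.7576e-23)² + (1.7315e-23)² − 2·1.7576e-23·1.7315e-23·cos(40°)
|Δp⃗| = 1.1936e-23 kg·m/s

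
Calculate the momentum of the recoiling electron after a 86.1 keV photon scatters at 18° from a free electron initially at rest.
1.4342e-23 kg·m/s

The electron is initially at rest, so by conservation of momentum:
p⃗_e = p⃗₀ − p⃗'  (incident photon momentum minus scattered photon momentum)

Photon momentum magnitudes (p = h/λ = E/c):
λ₀ = hc/E₀ = 14.4000 pm → p₀ = h/λ₀ = 4.6014e-23 kg·m/s
Δλ = λ_C(1 − cos 18°) = 0.1188 pm
λ' = 14.5188 pm → p' = h/λ' = 4.5638e-23 kg·m/s

The scattered photon makes angle θ = 18° with the incident direction, so by the law of cosines:
|p⃗_e|² = p₀² + p'² − 2p₀p'cos θ
|p⃗_e|² = (4.6014e-23)² + (4.5638e-23)² − 2·4.6014e-23·4.5638e-23·cos(18°)
|p⃗_e| = 1.4342e-23 kg·m/s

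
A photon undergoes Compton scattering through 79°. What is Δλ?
1.9633 pm

Using the Compton scattering formula:
Δλ = λ_C(1 - cos θ)

where λ_C = h/(m_e·c) ≈ 2.4263 pm is the Compton wavelength of an electron.

For θ = 79°:
cos(79°) = 0.1908
1 - cos(79°) = 0.8092

Δλ = 2.4263 × 0.8092
Δλ = 1.9633 pm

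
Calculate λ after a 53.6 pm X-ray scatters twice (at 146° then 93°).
60.5911 pm

Apply Compton shift twice:

First scattering at θ₁ = 146°:
Δλ₁ = λ_C(1 - cos(146°))
Δλ₁ = 2.4263 × 1.8290
Δλ₁ = 4.4378 pm

After first scattering:
λ₁ = 53.6 + 4.4378 = 58.0378 pm

Second scattering at θ₂ = 93°:
Δλ₂ = λ_C(1 - cos(93°))
Δλ₂ = 2.4263 × 1.0523
Δλ₂ = 2.5533 pm

Final wavelength:
λ₂ = 58.0378 + 2.5533 = 60.5911 pm

Total shift: Δλ_total = 4.4378 + 2.5533 = 6.9911 pm

(Intermediate values are shown rounded; full precision is carried through to the final answer.)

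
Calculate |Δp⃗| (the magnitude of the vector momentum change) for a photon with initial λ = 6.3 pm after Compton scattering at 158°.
1.6273e-22 kg·m/s

Photon momentum magnitude is p = h/λ.

Initial momentum:
p₀ = h/λ = 6.6261e-34/6.3000e-12 = 1.0518e-22 kg·m/s

After scattering:
λ' = λ + Δλ = 6.3 + 4.6759 = 10.9759 pm
p' = h/λ' = 6.6261e-34/1.0976e-11 = 6.0369e-23 kg·m/s

Momentum is a vector; the scattered photon's direction makes angle θ = 158° with the incident direction. The magnitude of the vector change Δp⃗ = p⃗₀ − p⃗' is found from the law of cosines:
|Δp⃗|² = p₀² + p'² − 2p₀p'cos θ
|Δp⃗|² = (1.0518e-22)² + (6.0369e-23)² − 2·1.0518e-22·6.0369e-23·cos(158°)
|Δp⃗| = 1.6273e-22 kg·m/s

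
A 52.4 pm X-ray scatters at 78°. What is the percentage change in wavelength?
3.6677%

Calculate the Compton shift:
Δλ = λ_C(1 - cos(78°))
Δλ = 2.4263 × (1 - cos(78°))
Δλ = 2.4263 × 0.7921
Δλ = 1.9219 pm

Percentage change:
(Δλ/λ₀) × 100 = (1.9219/52.4) × 100
= 3.6677%

(Intermediate values are shown rounded; full precision is carried through to the final answer.)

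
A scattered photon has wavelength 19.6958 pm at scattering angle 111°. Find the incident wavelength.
16.4000 pm

From λ' = λ + Δλ, we have λ = λ' - Δλ

First calculate the Compton shift:
Δλ = λ_C(1 - cos θ)
Δλ = 2.4263 × (1 - cos(111°))
Δλ = 2.4263 × 1.3584
Δλ = 3.2958 pm

Initial wavelength:
λ = λ' - Δλ
λ = 19.6958 - 3.2958
λ = 16.4000 pm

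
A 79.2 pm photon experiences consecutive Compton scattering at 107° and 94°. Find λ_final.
84.9313 pm

Apply Compton shift twice:

First scattering at θ₁ = 107°:
Δλ₁ = λ_C(1 - cos(107°))
Δλ₁ = 2.4263 × 1.2924
Δλ₁ = 3.1357 pm

After first scattering:
λ₁ = 79.2 + 3.1357 = 82.3357 pm

Second scattering at θ₂ = 94°:
Δλ₂ = λ_C(1 - cos(94°))
Δλ₂ = 2.4263 × 1.0698
Δλ₂ = 2.5956 pm

Final wavelength:
λ₂ = 82.3357 + 2.5956 = 84.9313 pm

Total shift: Δλ_total = 3.1357 + 2.5956 = 5.7313 pm

(Intermediate values are shown rounded; full precision is carried through to the final answer.)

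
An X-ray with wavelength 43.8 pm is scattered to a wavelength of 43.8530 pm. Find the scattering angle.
12.00°

First find the wavelength shift:
Δλ = λ' - λ = 43.8530 - 43.8 = 0.0530 pm

Using Δλ = λ_C(1 - cos θ), with λ_C = h/(m_e·c) ≈ 2.42631024 pm:
cos θ = 1 - Δλ/λ_C
cos θ = 1 - 0.0530/2.42631024
cos θ = 0.978156

θ = arccos(0.978156)
θ = 12.00°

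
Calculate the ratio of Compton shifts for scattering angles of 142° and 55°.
142° produces the larger shift by a factor of 4.193

Calculate both shifts using Δλ = λ_C(1 - cos θ):

For θ₁ = 55°:
Δλ₁ = 2.4263 × (1 - cos(55°))
Δλ₁ = 2.4263 × 0.4264
Δλ₁ = 1.0346 pm

For θ₂ = 142°:
Δλ₂ = 2.4263 × (1 - cos(142°))
Δλ₂ = 2.4263 × 1.7880
Δλ₂ = 4.3383 pm

The 142° angle produces the larger shift.
Ratio: 4.3383/1.0346 = 4.193

(Intermediate values are shown rounded; full precision is carried through to the final answer.)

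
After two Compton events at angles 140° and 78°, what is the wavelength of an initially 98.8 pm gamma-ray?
105.0068 pm

Apply Compton shift twice:

First scattering at θ₁ = 140°:
Δλ₁ = λ_C(1 - cos(140°))
Δλ₁ = 2.4263 × 1.7660
Δλ₁ = 4.2850 pm

After first scattering:
λ₁ = 98.8 + 4.2850 = 103.0850 pm

Second scattering at θ₂ = 78°:
Δλ₂ = λ_C(1 - cos(78°))
Δλ₂ = 2.4263 × 0.7921
Δλ₂ = 1.9219 pm

Final wavelength:
λ₂ = 103.0850 + 1.9219 = 105.0068 pm

Total shift: Δλ_total = 4.2850 + 1.9219 = 6.2068 pm

(Intermediate values are shown rounded; full precision is carried through to the final answer.)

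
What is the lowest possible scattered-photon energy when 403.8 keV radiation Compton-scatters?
156.4853 keV (at θ = 180°)

The scattered photon has minimum energy when its wavelength is maximum, i.e., when the Compton shift Δλ = λ_C(1 − cos θ) is maximum. This occurs at θ = 180° (backscattering), giving Δλ_max = 2λ_C = 4.8526 pm.

Initial wavelength: λ₀ = hc/E₀ = 3.0704 pm
Maximum final wavelength: λ'_max = λ₀ + 2λ_C = 3.0704 + 4.8526 = 7.9231 pm
Minimum final energy: E'_min = hc/λ'_max = 156.4853 keV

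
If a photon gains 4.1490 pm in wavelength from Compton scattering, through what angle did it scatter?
135.24°

From the Compton formula Δλ = λ_C(1 - cos θ), we can solve for θ:

cos θ = 1 - Δλ/λ_C

Given:
- Δλ = 4.1490 pm
- λ_C = h/(m_e·c) ≈ 2.42631024 pm

cos θ = 1 - 4.1490/2.42631024
cos θ = 1 - 1.710004
cos θ = -0.710004

θ = arccos(-0.710004)
θ = 135.24°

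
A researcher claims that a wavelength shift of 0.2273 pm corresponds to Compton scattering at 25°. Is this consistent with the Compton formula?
Yes, consistent

Calculate the expected shift for θ = 25°:

Δλ_expected = λ_C(1 - cos(25°))
Δλ_expected = 2.4263 × (1 - cos(25°))
Δλ_expected = 2.4263 × 0.0937
Δλ_expected = 0.2273 pm

Given shift: 0.2273 pm
Expected shift: 0.2273 pm
Difference: 0.0000 pm

The values match. This is consistent with Compton scattering at the stated angle.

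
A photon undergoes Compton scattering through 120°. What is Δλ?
3.6395 pm

Using the Compton scattering formula:
Δλ = λ_C(1 - cos θ)

where λ_C = h/(m_e·c) ≈ 2.4263 pm is the Compton wavelength of an electron.

For θ = 120°:
cos(120°) = -0.5000
1 - cos(120°) = 1.5000

Δλ = 2.4263 × 1.5000
Δλ = 3.6395 pm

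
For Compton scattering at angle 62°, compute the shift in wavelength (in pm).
1.2872 pm

Using the Compton scattering formula:
Δλ = λ_C(1 - cos θ)

where λ_C = h/(m_e·c) ≈ 2.4263 pm is the Compton wavelength of an electron.

For θ = 62°:
cos(62°) = 0.4695
1 - cos(62°) = 0.5305

Δλ = 2.4263 × 0.5305
Δλ = 1.2872 pm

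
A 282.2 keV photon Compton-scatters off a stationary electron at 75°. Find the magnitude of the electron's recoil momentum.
1.6076e-22 kg·m/s

The electron is initially at rest, so by conservation of momentum:
p⃗_e = p⃗₀ − p⃗'  (incident photon momentum minus scattered photon momentum)

Photon momentum magnitudes (p = h/λ = E/c):
λ₀ = hc/E₀ = 4.3935 pm → p₀ = h/λ₀ = 1.5082e-22 kg·m/s
Δλ = λ_C(1 − cos 75°) = 1.7983 pm
λ' = 6.1918 pm → p' = h/λ' = 1.0701e-22 kg·m/s

The scattered photon makes angle θ = 75° with the incident direction, so by the law of cosines:
|p⃗_e|² = p₀² + p'² − 2p₀p'cos θ
|p⃗_e|² = (1.5082e-22)² + (1.0701e-22)² − 2·1.5082e-22·1.0701e-22·cos(75°)
|p⃗_e| = 1.6076e-22 kg·m/s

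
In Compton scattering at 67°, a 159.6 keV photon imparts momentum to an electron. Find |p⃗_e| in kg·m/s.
8.7372e-23 kg·m/s

The electron is initially at rest, so by conservation of momentum:
p⃗_e = p⃗₀ − p⃗'  (incident photon momentum minus scattered photon momentum)

Photon momentum magnitudes (p = h/λ = E/c):
λ₀ = hc/E₀ = 7.7684 pm → p₀ = h/λ₀ = 8.5295e-23 kg·m/s
Δλ = λ_C(1 − cos 67°) = 1.4783 pm
λ' = 9.2467 pm → p' = h/λ' = 7.1659e-23 kg·m/s

The scattered photon makes angle θ = 67° with the incident direction, so by the law of cosines:
|p⃗_e|² = p₀² + p'² − 2p₀p'cos θ
|p⃗_e|² = (8.5295e-23)² + (7.1659e-23)² − 2·8.5295e-23·7.1659e-23·cos(67°)
|p⃗_e| = 8.7372e-23 kg·m/s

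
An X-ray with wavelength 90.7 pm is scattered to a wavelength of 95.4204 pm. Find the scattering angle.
161.00°

First find the wavelength shift:
Δλ = λ' - λ = 95.4204 - 90.7 = 4.7204 pm

Using Δλ = λ_C(1 - cos θ), with λ_C = h/(m_e·c) ≈ 2.42631024 pm:
cos θ = 1 - Δλ/λ_C
cos θ = 1 - 4.7204/2.42631024
cos θ = -0.945506

θ = arccos(-0.945506)
θ = 161.00°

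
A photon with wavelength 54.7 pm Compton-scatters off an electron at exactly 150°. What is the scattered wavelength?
59.2276 pm

Using the Compton formula: λ' = λ + λ_C(1 − cos θ)

For θ = 150°, cos θ = -√3/2 (exact) ≈ -0.8660, so:
1 − cos 150° = 1 − (-√3/2) ≈ 1.8660

Δλ = λ_C × 1.8660 = 2.4263 × 1.8660 = 4.5276 pm

λ' = 54.7 + 4.5276 = 59.2276 pm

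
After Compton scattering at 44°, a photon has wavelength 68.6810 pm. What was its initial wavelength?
68.0000 pm

From λ' = λ + Δλ, we have λ = λ' - Δλ

First calculate the Compton shift:
Δλ = λ_C(1 - cos θ)
Δλ = 2.4263 × (1 - cos(44°))
Δλ = 2.4263 × 0.2807
Δλ = 0.6810 pm

Initial wavelength:
λ = λ' - Δλ
λ = 68.6810 - 0.6810
λ = 68.0000 pm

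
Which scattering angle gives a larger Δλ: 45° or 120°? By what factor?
120° produces the larger shift by a factor of 5.121

Calculate both shifts using Δλ = λ_C(1 - cos θ):

For θ₁ = 45°:
Δλ₁ = 2.4263 × (1 - cos(45°))
Δλ₁ = 2.4263 × 0.2929
Δλ₁ = 0.7106 pm

For θ₂ = 120°:
Δλ₂ = 2.4263 × (1 - cos(120°))
Δλ₂ = 2.4263 × 1.5000
Δλ₂ = 3.6395 pm

The 120° angle produces the larger shift.
Ratio: 3.6395/0.7106 = 5.121

(Intermediate values are shown rounded; full precision is carried through to the final answer.)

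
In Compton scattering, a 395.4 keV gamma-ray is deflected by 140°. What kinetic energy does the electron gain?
228.3197 keV

By energy conservation: K_e = E_initial - E_final

First find the scattered photon energy:
Initial wavelength: λ = hc/E = 3.1357 pm
Compton shift: Δλ = λ_C(1 - cos(140°)) = 4.2850 pm
Final wavelength: λ' = 3.1357 + 4.2850 = 7.4206 pm
Final photon energy: E' = hc/λ' = 167.0803 keV

Electron kinetic energy:
K_e = E - E' = 395.4000 - 167.0803 = 228.3197 keV

(Intermediate values are shown rounded; full precision is carried through to the final answer.)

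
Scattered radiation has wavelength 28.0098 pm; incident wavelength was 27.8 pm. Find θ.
24.00°

First find the wavelength shift:
Δλ = λ' - λ = 28.0098 - 27.8 = 0.2098 pm

Using Δλ = λ_C(1 - cos θ), with λ_C = h/(m_e·c) ≈ 2.42631024 pm:
cos θ = 1 - Δλ/λ_C
cos θ = 1 - 0.2098/2.42631024
cos θ = 0.913531

θ = arccos(0.913531)
θ = 24.00°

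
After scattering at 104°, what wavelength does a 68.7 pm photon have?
71.7133 pm

Using the Compton scattering formula:
λ' = λ + Δλ = λ + λ_C(1 - cos θ)

Given:
- Initial wavelength λ = 68.7 pm
- Scattering angle θ = 104°
- Compton wavelength λ_C ≈ 2.4263 pm

Calculate the shift:
Δλ = 2.4263 × (1 - cos(104°))
Δλ = 2.4263 × 1.2419
Δλ = 3.0133 pm

Final wavelength:
λ' = 68.7 + 3.0133 = 71.7133 pm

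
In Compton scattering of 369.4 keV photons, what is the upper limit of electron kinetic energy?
218.3653 keV

Maximum energy transfer occurs at θ = 180° (backscattering).

Initial photon: E₀ = 369.4 keV → λ₀ = 3.3564 pm

Maximum Compton shift (at 180°):
Δλ_max = 2λ_C = 2 × 2.4263 = 4.8526 pm

Final wavelength:
λ' = 3.3564 + 4.8526 = 8.2090 pm

Minimum photon energy (maximum energy to electron):
E'_min = hc/λ' = 151.0347 keV

Maximum electron kinetic energy:
K_max = E₀ - E'_min = 369.4000 - 151.0347 = 218.3653 keV

(Intermediate values are shown rounded; full precision is carried through to the final answer.)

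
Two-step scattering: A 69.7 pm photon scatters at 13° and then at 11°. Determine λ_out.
69.8068 pm

Apply Compton shift twice:

First scattering at θ₁ = 13°:
Δλ₁ = λ_C(1 - cos(13°))
Δλ₁ = 2.4263 × 0.0256
Δλ₁ = 0.0622 pm

After first scattering:
λ₁ = 69.7 + 0.0622 = 69.7622 pm

Second scattering at θ₂ = 11°:
Δλ₂ = λ_C(1 - cos(11°))
Δλ₂ = 2.4263 × 0.0184
Δλ₂ = 0.0446 pm

Final wavelength:
λ₂ = 69.7622 + 0.0446 = 69.8068 pm

Total shift: Δλ_total = 0.0622 + 0.0446 = 0.1068 pm

(Intermediate values are shown rounded; full precision is carried through to the final answer.)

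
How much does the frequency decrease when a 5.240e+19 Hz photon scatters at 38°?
4.322e+18 Hz (decrease)

Convert frequency to wavelength (c = 299792458 m/s):
λ₀ = c/f₀ = 299792458/5.240e+19 = 5.7212301e-12 m = 5.7212 pm

Calculate Compton shift:
Δλ = λ_C(1 - cos(38°)) = 0.5144 pm

Final wavelength:
λ' = λ₀ + Δλ = 5.7212 + 0.5144 = 6.2356 pm

Final frequency:
f' = c/λ' = 299792458/6.2355818e-12 = 4.8077704e+19 Hz

Frequency shift (decrease):
Δf = f₀ - f' = 5.240e+19 - 4.8077704e+19 = 4.322e+18 Hz

(Intermediate values are shown rounded; full precision is carried through to the final answer.)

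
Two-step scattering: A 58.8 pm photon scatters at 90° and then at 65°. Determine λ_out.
62.6272 pm

Apply Compton shift twice:

First scattering at θ₁ = 90°:
Δλ₁ = λ_C(1 - cos(90°))
Δλ₁ = 2.4263 × 1.0000
Δλ₁ = 2.4263 pm

After first scattering:
λ₁ = 58.8 + 2.4263 = 61.2263 pm

Second scattering at θ₂ = 65°:
Δλ₂ = λ_C(1 - cos(65°))
Δλ₂ = 2.4263 × 0.5774
Δλ₂ = 1.4009 pm

Final wavelength:
λ₂ = 61.2263 + 1.4009 = 62.6272 pm

Total shift: Δλ_total = 2.4263 + 1.4009 = 3.8272 pm

(Intermediate values are shown rounded; full precision is carried through to the final answer.)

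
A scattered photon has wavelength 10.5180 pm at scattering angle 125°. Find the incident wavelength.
6.7000 pm

From λ' = λ + Δλ, we have λ = λ' - Δλ

First calculate the Compton shift:
Δλ = λ_C(1 - cos θ)
Δλ = 2.4263 × (1 - cos(125°))
Δλ = 2.4263 × 1.5736
Δλ = 3.8180 pm

Initial wavelength:
λ = λ' - Δλ
λ = 10.5180 - 3.8180
λ = 6.7000 pm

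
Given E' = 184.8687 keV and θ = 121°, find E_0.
409.1002 keV

Convert final energy to wavelength (hc ≈ 1239.842 keV·pm):
λ' = hc/E' = 1239.842 / 184.8687 = 6.7066 pm

Calculate the Compton shift:
Δλ = λ_C(1 - cos(121°))
Δλ = 2.4263 × (1 - cos(121°))
Δλ = 3.6760 pm

Initial wavelength:
λ = λ' - Δλ = 6.7066 - 3.6760 = 3.0307 pm

Initial energy:
E = hc/λ = 1239.842 / 3.0307 = 409.1002 keV

(Intermediate values are shown rounded; full precision is carried through to the final answer.)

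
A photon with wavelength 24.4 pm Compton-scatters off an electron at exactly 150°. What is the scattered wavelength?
28.9276 pm

Using the Compton formula: λ' = λ + λ_C(1 − cos θ)

For θ = 150°, cos θ = -√3/2 (exact) ≈ -0.8660, so:
1 − cos 150° = 1 − (-√3/2) ≈ 1.8660

Δλ = λ_C × 1.8660 = 2.4263 × 1.8660 = 4.5276 pm

λ' = 24.4 + 4.5276 = 28.9276 pm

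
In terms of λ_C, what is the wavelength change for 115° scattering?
1.4226 λ_C

The Compton shift formula is:
Δλ = λ_C(1 - cos θ)

Dividing both sides by λ_C:
Δλ/λ_C = 1 - cos θ

For θ = 115°:
Δλ/λ_C = 1 - cos(115°)
Δλ/λ_C = 1 - -0.4226
Δλ/λ_C = 1.4226

This means the shift is 1.4226 × λ_C = 3.4517 pm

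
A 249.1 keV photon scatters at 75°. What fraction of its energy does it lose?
0.2654 (or 26.54%)

Calculate initial and final photon energies:

Initial: E₀ = 249.1 keV → λ₀ = 4.9773 pm
Compton shift: Δλ = 1.7983 pm
Final wavelength: λ' = 6.7756 pm
Final energy: E' = 182.9857 keV

Fractional energy loss:
(E₀ - E')/E₀ = (249.1000 - 182.9857)/249.1000
= 66.1143/249.1000
= 0.2654
= 26.54%

(Intermediate values are shown rounded; full precision is carried through to the final answer.)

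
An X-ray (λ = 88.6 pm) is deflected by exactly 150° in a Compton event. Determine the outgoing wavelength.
93.1276 pm

Using the Compton formula: λ' = λ + λ_C(1 − cos θ)

For θ = 150°, cos θ = -√3/2 (exact) ≈ -0.8660, so:
1 − cos 150° = 1 − (-√3/2) ≈ 1.8660

Δλ = λ_C × 1.8660 = 2.4263 × 1.8660 = 4.5276 pm

λ' = 88.6 + 4.5276 = 93.1276 pm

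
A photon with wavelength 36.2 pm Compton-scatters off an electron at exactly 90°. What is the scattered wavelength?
38.6263 pm

Using the Compton formula: λ' = λ + λ_C(1 − cos θ)

For θ = 90°, cos θ = 0 (exact) = 0.0000, so:
1 − cos 90° = 1 − (0) = 1.0000

Δλ = λ_C × 1.0000 = 2.4263 × 1.0000 = 2.4263 pm

λ' = 36.2 + 2.4263 = 38.6263 pm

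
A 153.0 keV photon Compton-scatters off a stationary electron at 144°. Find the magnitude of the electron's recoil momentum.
1.2852e-22 kg·m/s

The electron is initially at rest, so by conservation of momentum:
p⃗_e = p⃗₀ − p⃗'  (incident photon momentum minus scattered photon momentum)

Photon momentum magnitudes (p = h/λ = E/c):
λ₀ = hc/E₀ = 8.1035 pm → p₀ = h/λ₀ = 8.1768e-23 kg·m/s
Δλ = λ_C(1 − cos 144°) = 4.3892 pm
λ' = 12.4928 pm → p' = h/λ' = 5.3039e-23 kg·m/s

The scattered photon makes angle θ = 144° with the incident direction, so by the law of cosines:
|p⃗_e|² = p₀² + p'² − 2p₀p'cos θ
|p⃗_e|² = (8.1768e-23)² + (5.3039e-23)² − 2·8.1768e-23·5.3039e-23·cos(144°)
|p⃗_e| = 1.2852e-22 kg·m/s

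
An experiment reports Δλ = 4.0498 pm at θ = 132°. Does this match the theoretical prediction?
Yes, consistent

Calculate the expected shift for θ = 132°:

Δλ_expected = λ_C(1 - cos(132°))
Δλ_expected = 2.4263 × (1 - cos(132°))
Δλ_expected = 2.4263 × 1.6691
Δλ_expected = 4.0498 pm

Given shift: 4.0498 pm
Expected shift: 4.0498 pm
Difference: 0.0000 pm

The values match. This is consistent with Compton scattering at the stated angle.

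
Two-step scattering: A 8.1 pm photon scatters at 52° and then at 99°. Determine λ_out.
11.8384 pm

Apply Compton shift twice:

First scattering at θ₁ = 52°:
Δλ₁ = λ_C(1 - cos(52°))
Δλ₁ = 2.4263 × 0.3843
Δλ₁ = 0.9325 pm

After first scattering:
λ₁ = 8.1 + 0.9325 = 9.0325 pm

Second scattering at θ₂ = 99°:
Δλ₂ = λ_C(1 - cos(99°))
Δλ₂ = 2.4263 × 1.1564
Δλ₂ = 2.8059 pm

Final wavelength:
λ₂ = 9.0325 + 2.8059 = 11.8384 pm

Total shift: Δλ_total = 0.9325 + 2.8059 = 3.7384 pm

(Intermediate values are shown rounded; full precision is carried through to the final answer.)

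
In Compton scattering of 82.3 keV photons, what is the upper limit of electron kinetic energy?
20.0512 keV

Maximum energy transfer occurs at θ = 180° (backscattering).

Initial photon: E₀ = 82.3 keV → λ₀ = 15.0649 pm

Maximum Compton shift (at 180°):
Δλ_max = 2λ_C = 2 × 2.4263 = 4.8526 pm

Final wavelength:
λ' = 15.0649 + 4.8526 = 19.9175 pm

Minimum photon energy (maximum energy to electron):
E'_min = hc/λ' = 62.2488 keV

Maximum electron kinetic energy:
K_max = E₀ - E'_min = 82.3000 - 62.2488 = 20.0512 keV

(Intermediate values are shown rounded; full precision is carried through to the final answer.)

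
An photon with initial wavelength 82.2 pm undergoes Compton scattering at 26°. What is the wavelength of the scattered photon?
82.4456 pm

Using the Compton scattering formula:
λ' = λ + Δλ = λ + λ_C(1 - cos θ)

Given:
- Initial wavelength λ = 82.2 pm
- Scattering angle θ = 26°
- Compton wavelength λ_C ≈ 2.4263 pm

Calculate the shift:
Δλ = 2.4263 × (1 - cos(26°))
Δλ = 2.4263 × 0.1012
Δλ = 0.2456 pm

Final wavelength:
λ' = 82.2 + 0.2456 = 82.4456 pm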